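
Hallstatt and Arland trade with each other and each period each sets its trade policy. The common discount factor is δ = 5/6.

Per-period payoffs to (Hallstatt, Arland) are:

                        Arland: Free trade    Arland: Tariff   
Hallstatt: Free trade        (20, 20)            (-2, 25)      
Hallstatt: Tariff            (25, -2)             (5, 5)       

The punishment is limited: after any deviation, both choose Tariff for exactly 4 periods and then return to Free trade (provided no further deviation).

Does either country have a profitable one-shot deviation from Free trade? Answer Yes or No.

No

A one-shot deviation gives 25 now, then 5 for 4 periods, then back to 20.
Gain from deviating: (25−20) today; loss: (20−5) in each of the next 4 periods.
No-deviation condition: (20−5)(δ+…+δ^4) ≥ 25−20, i.e. δ+…+δ^4 ≥ 1/3.
At δ = 5/6: δ+…+δ^4 = 2.5887 ≥ 0.3333.
So cooperation is sustainable.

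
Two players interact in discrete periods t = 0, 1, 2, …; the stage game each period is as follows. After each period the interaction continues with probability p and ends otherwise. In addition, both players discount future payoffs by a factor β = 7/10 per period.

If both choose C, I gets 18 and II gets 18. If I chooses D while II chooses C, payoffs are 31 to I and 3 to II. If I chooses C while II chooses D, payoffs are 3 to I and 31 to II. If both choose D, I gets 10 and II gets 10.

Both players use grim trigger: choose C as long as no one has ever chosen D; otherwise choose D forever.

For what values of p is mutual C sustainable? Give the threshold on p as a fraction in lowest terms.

130/147

With continuation probability p and discount β, the effective per-period discount factor is βp.
Grim-trigger IC: βp ≥ (31−18)/(31−10) = 13/21.
So p ≥ (13/21)/(7/10) = 130/147.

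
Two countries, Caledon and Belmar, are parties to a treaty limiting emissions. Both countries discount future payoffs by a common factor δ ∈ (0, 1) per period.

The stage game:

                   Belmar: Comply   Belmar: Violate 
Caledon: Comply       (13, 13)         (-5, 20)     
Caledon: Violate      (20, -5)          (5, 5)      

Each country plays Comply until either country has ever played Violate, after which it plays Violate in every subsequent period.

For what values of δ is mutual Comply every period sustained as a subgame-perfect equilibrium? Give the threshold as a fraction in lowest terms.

Under grim trigger the critical discount factor is (T−C)/(T−P) with T = 20, C = 13, P = 5.
δ* = (20−13)/(20−5) = 7/15.

7/15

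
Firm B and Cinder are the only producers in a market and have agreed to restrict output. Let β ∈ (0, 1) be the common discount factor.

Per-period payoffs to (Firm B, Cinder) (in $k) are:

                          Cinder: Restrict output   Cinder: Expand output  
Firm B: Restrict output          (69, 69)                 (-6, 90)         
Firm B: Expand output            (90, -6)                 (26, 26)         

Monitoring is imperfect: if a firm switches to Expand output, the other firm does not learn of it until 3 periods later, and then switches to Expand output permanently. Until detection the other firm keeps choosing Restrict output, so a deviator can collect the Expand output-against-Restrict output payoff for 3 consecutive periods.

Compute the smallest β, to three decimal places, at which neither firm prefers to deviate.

A deviator earns 90 for 3 periods, then 26 forever; cooperating earns 69 forever. Multiplying the IC by (1−β):
69 ≥ 90(1−β^3) + 26β^3, so 64·β^3 ≥ 21 and β^3 ≥ 21/64.
β ≥ (21/64)^(1/3) ≈ 0.690.

0.690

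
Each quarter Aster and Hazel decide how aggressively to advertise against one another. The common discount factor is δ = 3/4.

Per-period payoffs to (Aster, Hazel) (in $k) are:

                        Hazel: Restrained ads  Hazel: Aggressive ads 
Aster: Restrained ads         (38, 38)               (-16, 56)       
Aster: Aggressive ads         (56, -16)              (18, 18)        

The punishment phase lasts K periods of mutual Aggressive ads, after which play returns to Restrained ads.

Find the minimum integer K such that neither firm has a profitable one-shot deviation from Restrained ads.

2

Need Σ_{k=1}^{K} δ^k ≥ (56−38)/(38−18) = 0.9000 at δ = 3/4.
At K = 1 the sum is 0.7500 < 0.9000; at K = 2 it is 1.3125 ≥ 0.9000.
So the minimum punishment length is K = 2.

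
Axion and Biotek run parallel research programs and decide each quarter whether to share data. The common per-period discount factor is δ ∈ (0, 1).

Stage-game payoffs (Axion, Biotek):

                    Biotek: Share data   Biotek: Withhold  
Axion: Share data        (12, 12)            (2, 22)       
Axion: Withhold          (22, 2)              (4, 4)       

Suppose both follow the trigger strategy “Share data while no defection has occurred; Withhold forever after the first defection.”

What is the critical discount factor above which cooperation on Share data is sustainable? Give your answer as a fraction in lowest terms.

5/9

Under grim trigger the critical discount factor is (T−C)/(T−P) with T = 22, C = 12, P = 4.
δ* = (22−12)/(22−4) = 10/18 = 5/9.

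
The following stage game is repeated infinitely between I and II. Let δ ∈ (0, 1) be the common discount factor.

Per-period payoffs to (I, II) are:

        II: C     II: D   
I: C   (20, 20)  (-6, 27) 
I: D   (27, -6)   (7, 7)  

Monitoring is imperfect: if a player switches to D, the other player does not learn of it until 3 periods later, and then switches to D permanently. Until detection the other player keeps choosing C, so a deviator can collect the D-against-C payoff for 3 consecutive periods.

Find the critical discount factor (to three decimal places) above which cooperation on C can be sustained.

0.705

Deviating for the 3 undetected periods gains 27−20 = 7 per period over cooperation, then loses 20−7 = 13 per period forever once punishment starts.
Gain: 7(1 + δ + … + δ^2); loss: 13·δ^3/(1−δ).
No profitable deviation ⇔ 7(1−δ^3) ≤ 13·δ^3, i.e. δ^3 ≥ 7/(7+13) = 7/20.
Hence δ ≥ (7/20)^(1/3) ≈ 0.705.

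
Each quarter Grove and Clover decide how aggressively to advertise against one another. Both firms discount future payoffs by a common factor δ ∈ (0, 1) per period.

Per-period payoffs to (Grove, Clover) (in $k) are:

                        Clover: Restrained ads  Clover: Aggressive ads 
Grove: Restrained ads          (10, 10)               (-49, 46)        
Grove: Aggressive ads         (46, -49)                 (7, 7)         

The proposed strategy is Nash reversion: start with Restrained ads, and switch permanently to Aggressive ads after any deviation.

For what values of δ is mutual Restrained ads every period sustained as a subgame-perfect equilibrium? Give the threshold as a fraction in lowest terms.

Under grim trigger the critical discount factor is (T−C)/(T−P) with T = 46, C = 10, P = 7.
δ* = (46−10)/(46−7) = 36/39 = 12/13.

12/13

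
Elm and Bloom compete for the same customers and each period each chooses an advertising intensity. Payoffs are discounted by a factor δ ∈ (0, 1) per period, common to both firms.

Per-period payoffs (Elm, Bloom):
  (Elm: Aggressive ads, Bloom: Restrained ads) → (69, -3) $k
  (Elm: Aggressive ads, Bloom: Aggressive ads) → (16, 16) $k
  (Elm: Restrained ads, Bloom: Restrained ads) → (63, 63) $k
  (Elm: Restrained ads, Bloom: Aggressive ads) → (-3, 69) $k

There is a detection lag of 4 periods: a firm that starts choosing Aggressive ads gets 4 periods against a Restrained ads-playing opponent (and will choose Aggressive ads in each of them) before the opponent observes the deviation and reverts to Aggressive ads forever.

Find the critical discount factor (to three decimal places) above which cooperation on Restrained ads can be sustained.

0.580

A deviator earns 69 for 4 periods, then 16 forever; cooperating earns 63 forever. Multiplying the IC by (1−δ):
63 ≥ 69(1−δ^4) + 16δ^4, so 53·δ^4 ≥ 6 and δ^4 ≥ 6/53.
δ ≥ (6/53)^(1/4) ≈ 0.580.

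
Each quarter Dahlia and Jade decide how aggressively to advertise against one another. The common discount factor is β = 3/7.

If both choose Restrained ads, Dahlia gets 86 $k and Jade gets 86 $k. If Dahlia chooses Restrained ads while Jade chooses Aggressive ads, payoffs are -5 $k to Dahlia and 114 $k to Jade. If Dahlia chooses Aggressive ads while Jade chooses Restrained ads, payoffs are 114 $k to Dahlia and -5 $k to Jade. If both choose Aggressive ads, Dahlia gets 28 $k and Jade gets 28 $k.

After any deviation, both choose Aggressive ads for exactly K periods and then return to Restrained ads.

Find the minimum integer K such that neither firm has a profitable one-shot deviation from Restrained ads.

2

IC: β(1−β^K)/(1−β) ≥ (114−86)/(86−28) = 14/29.
With β = 3/7: need 1 − β^K ≥ 14/29·(1−3/7)/(3/7), i.e. β^K ≤ 0.3563.
Since (3/7)^1 = 0.4286 and (3/7)^2 = 0.1837, the smallest such K is 2.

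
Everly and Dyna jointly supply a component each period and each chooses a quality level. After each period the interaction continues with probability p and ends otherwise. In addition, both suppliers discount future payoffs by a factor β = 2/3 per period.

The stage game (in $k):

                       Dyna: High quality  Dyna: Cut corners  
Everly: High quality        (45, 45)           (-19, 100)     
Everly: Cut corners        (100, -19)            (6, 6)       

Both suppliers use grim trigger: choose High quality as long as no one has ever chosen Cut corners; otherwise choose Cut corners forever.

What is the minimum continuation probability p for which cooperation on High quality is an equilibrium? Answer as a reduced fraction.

Expected continuation weight on next period's payoff is β·p = 2/3·p, which plays the role of the discount factor.
Cooperation requires 2/3·p ≥ (100−45)/(100−6) = 55/94, hence p ≥ 165/188.

165/188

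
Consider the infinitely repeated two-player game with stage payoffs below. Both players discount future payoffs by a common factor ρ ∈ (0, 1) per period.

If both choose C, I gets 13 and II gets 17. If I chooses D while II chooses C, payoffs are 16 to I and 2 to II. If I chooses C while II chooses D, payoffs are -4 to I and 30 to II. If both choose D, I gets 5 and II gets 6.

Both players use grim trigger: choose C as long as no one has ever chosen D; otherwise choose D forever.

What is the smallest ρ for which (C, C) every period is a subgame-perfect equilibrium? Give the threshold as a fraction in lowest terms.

13/24

I's threshold: (16−13)/(16−5) = 3/11.
II's threshold: (30−17)/(30−6) = 13/24.
3/11 < 13/24, so II binds and ρ* = 13/24.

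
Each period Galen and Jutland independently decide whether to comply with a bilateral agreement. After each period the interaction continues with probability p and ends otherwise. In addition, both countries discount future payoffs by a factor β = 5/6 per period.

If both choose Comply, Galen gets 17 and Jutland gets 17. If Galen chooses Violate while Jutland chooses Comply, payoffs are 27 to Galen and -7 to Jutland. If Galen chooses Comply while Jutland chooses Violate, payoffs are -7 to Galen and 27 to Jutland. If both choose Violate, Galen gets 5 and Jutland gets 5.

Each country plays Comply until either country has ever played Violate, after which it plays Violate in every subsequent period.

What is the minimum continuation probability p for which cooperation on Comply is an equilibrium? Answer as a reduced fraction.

6/11

Expected continuation weight on next period's payoff is β·p = 5/6·p, which plays the role of the discount factor.
Cooperation requires 5/6·p ≥ (27−17)/(27−5) = 5/11, hence p ≥ 6/11.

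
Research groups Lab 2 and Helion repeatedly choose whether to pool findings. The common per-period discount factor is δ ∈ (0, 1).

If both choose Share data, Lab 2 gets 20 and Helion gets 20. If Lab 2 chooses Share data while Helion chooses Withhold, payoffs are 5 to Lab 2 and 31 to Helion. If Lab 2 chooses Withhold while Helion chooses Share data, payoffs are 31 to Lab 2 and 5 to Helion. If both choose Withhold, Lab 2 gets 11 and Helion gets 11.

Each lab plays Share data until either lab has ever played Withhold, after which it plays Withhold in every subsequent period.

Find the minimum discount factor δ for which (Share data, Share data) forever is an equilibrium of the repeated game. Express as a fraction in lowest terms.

11/20

One-period gain from deviating is 31 − 20 = 11. The loss is 20 − 11 = 9 in every subsequent period, with present value 9·δ/(1−δ).
Deviation is unprofitable when 9·δ/(1−δ) ≥ 11, i.e. δ/(1−δ) ≥ 11/9.
Equivalently δ ≥ 11/(11+9) = 11/20.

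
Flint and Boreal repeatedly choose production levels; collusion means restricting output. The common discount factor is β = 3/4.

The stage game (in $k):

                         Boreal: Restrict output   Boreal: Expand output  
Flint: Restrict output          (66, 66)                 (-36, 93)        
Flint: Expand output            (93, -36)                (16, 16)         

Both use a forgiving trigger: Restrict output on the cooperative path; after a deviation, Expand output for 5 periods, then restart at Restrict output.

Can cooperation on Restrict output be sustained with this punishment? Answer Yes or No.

Yes

A one-shot deviation gives 93 now, then 16 for 5 periods, then back to 66.
Gain from deviating: (93−66) today; loss: (66−16) in each of the next 5 periods.
No-deviation condition: (66−16)(β+…+β^5) ≥ 93−66, i.e. β+…+β^5 ≥ 27/50.
At β = 3/4: β+…+β^5 = 2.2881 ≥ 0.5400.
So cooperation is sustainable.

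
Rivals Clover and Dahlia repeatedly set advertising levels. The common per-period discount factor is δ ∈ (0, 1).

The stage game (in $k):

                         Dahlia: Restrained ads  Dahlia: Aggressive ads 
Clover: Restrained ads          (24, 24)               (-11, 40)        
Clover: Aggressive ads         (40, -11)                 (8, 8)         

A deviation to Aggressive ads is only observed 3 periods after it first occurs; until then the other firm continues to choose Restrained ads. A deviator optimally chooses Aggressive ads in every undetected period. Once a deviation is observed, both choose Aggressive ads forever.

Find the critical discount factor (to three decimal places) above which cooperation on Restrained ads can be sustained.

The best deviation is to choose Aggressive ads for all 3 undetected periods, earning 40 each, then 8 forever once detected.
Deviation value: 40(1−δ^3)/(1−δ) + 8δ^3/(1−δ); cooperation value: 24/(1−δ).
IC: 24 ≥ 40(1−δ^3) + 8δ^3 = 40 − 32δ^3.
So δ^3 ≥ 16/32 = 1/2, giving δ ≥ (1/2)^(1/3) ≈ 0.794.

0.794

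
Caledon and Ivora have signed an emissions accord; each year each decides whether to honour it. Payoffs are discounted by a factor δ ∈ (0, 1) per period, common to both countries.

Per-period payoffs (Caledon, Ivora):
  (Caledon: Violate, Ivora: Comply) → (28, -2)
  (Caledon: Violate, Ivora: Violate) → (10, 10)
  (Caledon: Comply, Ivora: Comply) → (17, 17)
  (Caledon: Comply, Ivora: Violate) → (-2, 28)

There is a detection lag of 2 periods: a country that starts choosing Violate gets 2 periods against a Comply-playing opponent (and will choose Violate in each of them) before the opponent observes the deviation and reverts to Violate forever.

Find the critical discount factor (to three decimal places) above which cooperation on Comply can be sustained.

A deviator earns 28 for 2 periods, then 10 forever; cooperating earns 17 forever. Multiplying the IC by (1−δ):
17 ≥ 28(1−δ^2) + 10δ^2, so 18·δ^2 ≥ 11 and δ^2 ≥ 11/18.
δ ≥ (11/18)^(1/2) ≈ 0.782.

0.782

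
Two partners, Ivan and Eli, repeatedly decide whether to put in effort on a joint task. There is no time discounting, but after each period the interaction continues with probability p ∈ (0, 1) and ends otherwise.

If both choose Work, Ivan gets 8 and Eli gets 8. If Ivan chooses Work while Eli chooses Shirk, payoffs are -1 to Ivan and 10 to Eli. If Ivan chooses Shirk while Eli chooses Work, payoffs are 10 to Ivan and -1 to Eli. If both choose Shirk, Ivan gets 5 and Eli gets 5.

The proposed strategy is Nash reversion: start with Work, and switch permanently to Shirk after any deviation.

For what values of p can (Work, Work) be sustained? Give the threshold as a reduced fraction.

Expected cooperation value is 8 + p·8 + p²·8 + … = 8/(1−p); deviation gives 10 + p·5/(1−p).
8 ≥ 10(1−p) + 5p ⇒ 5p ≥ 2 ⇒ p ≥ 2/5.

2/5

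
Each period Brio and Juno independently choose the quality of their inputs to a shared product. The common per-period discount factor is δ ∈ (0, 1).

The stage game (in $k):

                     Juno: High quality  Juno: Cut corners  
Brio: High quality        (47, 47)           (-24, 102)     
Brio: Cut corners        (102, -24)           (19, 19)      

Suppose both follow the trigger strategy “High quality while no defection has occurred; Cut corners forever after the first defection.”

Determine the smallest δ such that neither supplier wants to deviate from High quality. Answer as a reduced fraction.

55/83

Cooperation forever yields 47 each period: 47/(1−δ).
Deviating yields 102 once, then 19 forever: 102 + 19δ/(1−δ).
No profitable deviation requires 47/(1−δ) ≥ 102 + 19δ/(1−δ).
Multiplying by (1−δ): 47 ≥ 102(1−δ) + 19δ = 102 − 83δ.
So 83δ ≥ 55, i.e. δ ≥ 55/83.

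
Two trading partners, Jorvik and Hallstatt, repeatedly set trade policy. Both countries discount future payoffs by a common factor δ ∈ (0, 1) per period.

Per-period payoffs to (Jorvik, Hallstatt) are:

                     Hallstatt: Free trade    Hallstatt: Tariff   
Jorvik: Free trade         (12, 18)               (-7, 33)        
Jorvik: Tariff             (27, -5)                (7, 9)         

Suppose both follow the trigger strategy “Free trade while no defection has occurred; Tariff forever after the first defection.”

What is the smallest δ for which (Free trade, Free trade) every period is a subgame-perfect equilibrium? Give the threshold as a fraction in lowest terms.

3/4

For Jorvik: deviation gain 27−12 = 15, per-period punishment loss 12−7 = 5. IC gives δ ≥ 15/20 = 3/4.
For Hallstatt: gain 15, loss 9 per period, so δ ≥ 15/24 = 5/8.
The tighter constraint is Jorvik's, so cooperation needs δ ≥ 3/4.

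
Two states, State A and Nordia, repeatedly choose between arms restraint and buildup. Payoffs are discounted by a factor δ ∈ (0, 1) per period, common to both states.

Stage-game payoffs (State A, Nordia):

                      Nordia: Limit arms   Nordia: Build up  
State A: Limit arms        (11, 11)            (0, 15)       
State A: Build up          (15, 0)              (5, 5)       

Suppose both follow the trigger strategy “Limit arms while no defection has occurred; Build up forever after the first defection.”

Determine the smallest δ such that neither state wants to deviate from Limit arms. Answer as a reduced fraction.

Cooperation forever yields 11 each period: 11/(1−δ).
Deviating yields 15 once, then 5 forever: 15 + 5δ/(1−δ).
No profitable deviation requires 11/(1−δ) ≥ 15 + 5δ/(1−δ).
Multiplying by (1−δ): 11 ≥ 15(1−δ) + 5δ = 15 − 10δ.
So 10δ ≥ 4, i.e. δ ≥ 4/10 = 2/5.

2/5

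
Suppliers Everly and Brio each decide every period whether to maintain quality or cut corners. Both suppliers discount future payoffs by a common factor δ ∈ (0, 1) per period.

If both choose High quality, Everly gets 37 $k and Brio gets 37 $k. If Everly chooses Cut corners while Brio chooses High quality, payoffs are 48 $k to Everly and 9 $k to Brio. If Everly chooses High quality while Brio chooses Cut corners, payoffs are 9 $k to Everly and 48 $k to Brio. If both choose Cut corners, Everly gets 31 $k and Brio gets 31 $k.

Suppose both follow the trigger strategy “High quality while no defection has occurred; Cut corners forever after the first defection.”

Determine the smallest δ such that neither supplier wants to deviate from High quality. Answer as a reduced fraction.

Under grim trigger the critical discount factor is (T−C)/(T−P) with T = 48, C = 37, P = 31.
δ* = (48−37)/(48−31) = 11/17.

11/17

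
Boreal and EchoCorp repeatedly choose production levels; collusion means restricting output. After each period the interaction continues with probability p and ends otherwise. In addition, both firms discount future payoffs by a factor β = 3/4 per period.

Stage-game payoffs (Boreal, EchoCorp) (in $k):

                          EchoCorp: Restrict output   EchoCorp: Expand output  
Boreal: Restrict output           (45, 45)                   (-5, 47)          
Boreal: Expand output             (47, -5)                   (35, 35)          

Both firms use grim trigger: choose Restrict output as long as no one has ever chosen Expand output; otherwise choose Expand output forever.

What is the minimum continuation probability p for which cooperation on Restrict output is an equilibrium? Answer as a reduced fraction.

2/9

With continuation probability p and discount β, the effective per-period discount factor is βp.
Grim-trigger IC: βp ≥ (47−45)/(47−35) = 1/6.
So p ≥ (1/6)/(3/4) = 2/9.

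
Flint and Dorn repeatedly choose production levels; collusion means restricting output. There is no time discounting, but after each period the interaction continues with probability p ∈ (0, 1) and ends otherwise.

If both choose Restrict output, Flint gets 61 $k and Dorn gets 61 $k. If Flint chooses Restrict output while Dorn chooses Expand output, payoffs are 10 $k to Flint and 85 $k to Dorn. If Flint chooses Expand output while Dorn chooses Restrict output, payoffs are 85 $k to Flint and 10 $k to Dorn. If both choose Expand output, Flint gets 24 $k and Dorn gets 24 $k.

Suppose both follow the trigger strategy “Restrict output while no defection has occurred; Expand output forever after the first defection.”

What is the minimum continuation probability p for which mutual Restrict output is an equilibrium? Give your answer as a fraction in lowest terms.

24/61

Expected cooperation value is 61 + p·61 + p²·61 + … = 61/(1−p); deviation gives 85 + p·24/(1−p).
61 ≥ 85(1−p) + 24p ⇒ 61p ≥ 24 ⇒ p ≥ 24/61.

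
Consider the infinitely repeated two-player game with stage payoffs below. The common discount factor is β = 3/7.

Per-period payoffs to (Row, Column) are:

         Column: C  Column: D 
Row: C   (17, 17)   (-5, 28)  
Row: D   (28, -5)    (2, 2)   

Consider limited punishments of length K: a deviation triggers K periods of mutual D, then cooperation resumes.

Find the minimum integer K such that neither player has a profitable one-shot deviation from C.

5

IC: β(1−β^K)/(1−β) ≥ (28−17)/(17−2) = 11/15.
With β = 3/7: need 1 − β^K ≥ 11/15·(1−3/7)/(3/7), i.e. β^K ≤ 0.0222.
Since (3/7)^4 = 0.0337 and (3/7)^5 = 0.0145, the smallest such K is 5.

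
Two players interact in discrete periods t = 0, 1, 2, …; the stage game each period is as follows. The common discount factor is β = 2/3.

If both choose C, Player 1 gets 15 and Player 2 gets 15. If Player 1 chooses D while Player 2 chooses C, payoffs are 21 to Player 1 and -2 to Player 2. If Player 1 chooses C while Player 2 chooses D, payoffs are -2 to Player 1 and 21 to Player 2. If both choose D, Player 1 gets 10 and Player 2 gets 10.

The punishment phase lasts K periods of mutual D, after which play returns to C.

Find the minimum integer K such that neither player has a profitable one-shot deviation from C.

3

IC: β(1−β^K)/(1−β) ≥ (21−15)/(15−10) = 6/5.
With β = 2/3: need 1 − β^K ≥ 6/5·(1−2/3)/(2/3), i.e. β^K ≤ 0.4000.
Since (2/3)^2 = 0.4444 and (2/3)^3 = 0.2963, the smallest such K is 3.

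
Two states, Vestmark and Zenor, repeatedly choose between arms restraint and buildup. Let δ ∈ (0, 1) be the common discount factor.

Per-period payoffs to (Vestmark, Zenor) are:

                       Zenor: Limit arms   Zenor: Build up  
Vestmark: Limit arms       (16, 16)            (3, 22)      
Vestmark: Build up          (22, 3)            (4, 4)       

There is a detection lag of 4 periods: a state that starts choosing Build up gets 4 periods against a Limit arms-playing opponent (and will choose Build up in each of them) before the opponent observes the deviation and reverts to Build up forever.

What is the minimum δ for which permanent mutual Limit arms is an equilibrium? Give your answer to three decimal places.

0.760

A deviator earns 22 for 4 periods, then 4 forever; cooperating earns 16 forever. Multiplying the IC by (1−δ):
16 ≥ 22(1−δ^4) + 4δ^4, so 18·δ^4 ≥ 6 and δ^4 ≥ 1/3.
δ ≥ (1/3)^(1/4) ≈ 0.760.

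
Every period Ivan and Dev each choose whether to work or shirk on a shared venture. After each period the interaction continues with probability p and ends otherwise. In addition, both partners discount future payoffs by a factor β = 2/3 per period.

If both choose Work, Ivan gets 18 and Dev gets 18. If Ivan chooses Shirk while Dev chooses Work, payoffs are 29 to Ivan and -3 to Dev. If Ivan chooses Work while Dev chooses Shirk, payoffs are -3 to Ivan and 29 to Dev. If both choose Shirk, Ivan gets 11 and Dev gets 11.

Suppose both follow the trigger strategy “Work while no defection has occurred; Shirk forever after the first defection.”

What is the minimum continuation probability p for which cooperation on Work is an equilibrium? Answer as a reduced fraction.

With continuation probability p and discount β, the effective per-period discount factor is βp.
Grim-trigger IC: βp ≥ (29−18)/(29−11) = 11/18.
So p ≥ (11/18)/(2/3) = 11/12.

11/12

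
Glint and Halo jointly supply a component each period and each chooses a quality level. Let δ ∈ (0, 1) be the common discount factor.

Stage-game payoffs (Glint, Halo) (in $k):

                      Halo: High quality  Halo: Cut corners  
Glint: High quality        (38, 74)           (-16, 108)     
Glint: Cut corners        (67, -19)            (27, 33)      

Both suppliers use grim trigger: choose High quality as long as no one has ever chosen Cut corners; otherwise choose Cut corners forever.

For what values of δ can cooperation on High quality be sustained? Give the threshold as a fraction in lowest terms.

Glint: cooperation gives 38 each period; deviation gives 67 once then 27 forever.
  38/(1−δ) ≥ 67 + 27δ/(1−δ) ⇒ δ ≥ 29/40.
Halo: cooperation gives 74 each period; deviation gives 108 once then 33 forever.
  δ ≥ 34/75.
Both must hold, so the binding constraint is Glint's: δ ≥ 29/40.

29/40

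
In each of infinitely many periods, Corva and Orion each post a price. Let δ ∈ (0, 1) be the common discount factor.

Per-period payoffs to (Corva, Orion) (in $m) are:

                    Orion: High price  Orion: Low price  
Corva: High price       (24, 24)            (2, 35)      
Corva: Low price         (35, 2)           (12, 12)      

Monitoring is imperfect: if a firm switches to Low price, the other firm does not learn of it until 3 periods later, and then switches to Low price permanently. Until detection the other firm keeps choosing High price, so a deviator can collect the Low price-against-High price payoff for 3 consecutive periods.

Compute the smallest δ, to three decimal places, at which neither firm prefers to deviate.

0.782

The best deviation is to choose Low price for all 3 undetected periods, earning 35 each, then 12 forever once detected.
Deviation value: 35(1−δ^3)/(1−δ) + 12δ^3/(1−δ); cooperation value: 24/(1−δ).
IC: 24 ≥ 35(1−δ^3) + 12δ^3 = 35 − 23δ^3.
So δ^3 ≥ 11/23, giving δ ≥ (11/23)^(1/3) ≈ 0.782.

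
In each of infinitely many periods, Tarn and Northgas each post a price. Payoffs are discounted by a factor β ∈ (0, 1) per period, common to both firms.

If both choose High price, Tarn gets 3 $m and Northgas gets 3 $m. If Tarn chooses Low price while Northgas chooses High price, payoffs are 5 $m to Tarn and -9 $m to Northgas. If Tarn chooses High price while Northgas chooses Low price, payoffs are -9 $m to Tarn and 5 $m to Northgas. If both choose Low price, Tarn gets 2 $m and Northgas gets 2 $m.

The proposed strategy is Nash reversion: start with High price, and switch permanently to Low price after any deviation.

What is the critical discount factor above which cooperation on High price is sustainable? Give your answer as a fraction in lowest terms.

2/3

Cooperation forever yields 3 each period: 3/(1−β).
Deviating yields 5 once, then 2 forever: 5 + 2β/(1−β).
No profitable deviation requires 3/(1−β) ≥ 5 + 2β/(1−β).
Multiplying by (1−β): 3 ≥ 5(1−β) + 2β = 5 − 3β.
So 3β ≥ 2, i.e. β ≥ 2/3.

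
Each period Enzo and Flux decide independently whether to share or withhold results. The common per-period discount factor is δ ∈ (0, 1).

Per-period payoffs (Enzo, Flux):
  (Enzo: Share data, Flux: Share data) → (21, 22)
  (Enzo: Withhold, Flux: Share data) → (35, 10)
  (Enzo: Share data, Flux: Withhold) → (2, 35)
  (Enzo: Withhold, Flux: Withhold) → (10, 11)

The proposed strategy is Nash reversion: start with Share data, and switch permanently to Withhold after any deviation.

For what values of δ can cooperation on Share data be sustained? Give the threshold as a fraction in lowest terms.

14/25

For Enzo: deviation gain 35−21 = 14, per-period punishment loss 21−10 = 11. IC gives δ ≥ 14/25.
For Flux: gain 13, loss 11 per period, so δ ≥ 13/24.
The tighter constraint is Enzo's, so cooperation needs δ ≥ 14/25.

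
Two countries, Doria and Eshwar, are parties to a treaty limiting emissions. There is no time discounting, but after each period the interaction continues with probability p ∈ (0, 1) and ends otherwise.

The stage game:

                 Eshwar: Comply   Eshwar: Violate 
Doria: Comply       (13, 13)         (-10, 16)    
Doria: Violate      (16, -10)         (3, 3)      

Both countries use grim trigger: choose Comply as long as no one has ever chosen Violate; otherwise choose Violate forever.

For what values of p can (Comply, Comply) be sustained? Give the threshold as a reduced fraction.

With no time discounting, the continuation probability p plays the role of the discount factor.
Grim-trigger IC: 13/(1−p) ≥ 16 + 3p/(1−p) ⇒ p ≥ (16−13)/(16−3) = 3/13.

3/13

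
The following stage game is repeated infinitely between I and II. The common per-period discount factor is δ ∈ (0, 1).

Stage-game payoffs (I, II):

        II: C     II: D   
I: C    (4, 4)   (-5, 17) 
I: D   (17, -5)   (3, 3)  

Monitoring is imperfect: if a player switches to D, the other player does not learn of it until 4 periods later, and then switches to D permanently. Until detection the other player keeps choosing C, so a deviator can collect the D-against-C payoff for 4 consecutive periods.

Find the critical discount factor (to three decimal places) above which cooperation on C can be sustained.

The best deviation is to choose D for all 4 undetected periods, earning 17 each, then 3 forever once detected.
Deviation value: 17(1−δ^4)/(1−δ) + 3δ^4/(1−δ); cooperation value: 4/(1−δ).
IC: 4 ≥ 17(1−δ^4) + 3δ^4 = 17 − 14δ^4.
So δ^4 ≥ 13/14, giving δ ≥ (13/14)^(1/4) ≈ 0.982.

0.982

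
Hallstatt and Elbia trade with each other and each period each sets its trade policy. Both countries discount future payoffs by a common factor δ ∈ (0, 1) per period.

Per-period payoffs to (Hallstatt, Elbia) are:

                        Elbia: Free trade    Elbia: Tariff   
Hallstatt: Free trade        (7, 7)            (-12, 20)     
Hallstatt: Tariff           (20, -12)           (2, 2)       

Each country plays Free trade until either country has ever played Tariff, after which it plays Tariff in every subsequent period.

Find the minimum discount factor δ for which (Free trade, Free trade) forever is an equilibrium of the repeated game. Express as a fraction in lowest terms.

13/18

7/(1−δ) ≥ 20 + 2δ/(1−δ)
7 ≥ 20 − 18δ
δ ≥ 13/18.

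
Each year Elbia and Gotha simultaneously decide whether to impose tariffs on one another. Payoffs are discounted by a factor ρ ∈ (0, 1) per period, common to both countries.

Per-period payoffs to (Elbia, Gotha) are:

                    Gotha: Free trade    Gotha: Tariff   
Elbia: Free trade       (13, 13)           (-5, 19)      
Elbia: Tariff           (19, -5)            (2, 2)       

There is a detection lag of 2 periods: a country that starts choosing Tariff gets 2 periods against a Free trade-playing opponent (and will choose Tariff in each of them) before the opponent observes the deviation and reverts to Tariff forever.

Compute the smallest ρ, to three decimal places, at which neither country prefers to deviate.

Deviating for the 2 undetected periods gains 19−13 = 6 per period over cooperation, then loses 13−2 = 11 per period forever once punishment starts.
Gain: 6(1 + ρ + … + ρ^1); loss: 11·ρ^2/(1−ρ).
No profitable deviation ⇔ 6(1−ρ^2) ≤ 11·ρ^2, i.e. ρ^2 ≥ 6/(6+11) = 6/17.
Hence ρ ≥ (6/17)^(1/2) ≈ 0.594.

0.594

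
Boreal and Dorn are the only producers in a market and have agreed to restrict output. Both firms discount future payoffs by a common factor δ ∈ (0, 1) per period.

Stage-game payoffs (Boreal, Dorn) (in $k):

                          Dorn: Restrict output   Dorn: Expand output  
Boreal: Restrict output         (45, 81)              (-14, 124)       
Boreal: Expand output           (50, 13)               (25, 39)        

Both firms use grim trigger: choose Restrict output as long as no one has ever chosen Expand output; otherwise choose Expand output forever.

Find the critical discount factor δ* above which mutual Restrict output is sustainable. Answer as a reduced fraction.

For Boreal: deviation gain 50−45 = 5, per-period punishment loss 45−25 = 20. IC gives δ ≥ 5/25 = 1/5.
For Dorn: gain 43, loss 42 per period, so δ ≥ 43/85.
The tighter constraint is Dorn's, so cooperation needs δ ≥ 43/85.

43/85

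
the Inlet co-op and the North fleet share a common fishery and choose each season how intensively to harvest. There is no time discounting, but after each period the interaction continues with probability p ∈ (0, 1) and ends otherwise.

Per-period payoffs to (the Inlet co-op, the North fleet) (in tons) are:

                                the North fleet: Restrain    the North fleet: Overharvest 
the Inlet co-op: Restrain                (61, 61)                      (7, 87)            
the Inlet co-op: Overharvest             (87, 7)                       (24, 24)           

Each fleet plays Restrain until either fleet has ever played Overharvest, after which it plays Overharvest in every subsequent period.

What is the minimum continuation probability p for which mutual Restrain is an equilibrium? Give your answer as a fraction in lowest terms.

Expected cooperation value is 61 + p·61 + p²·61 + … = 61/(1−p); deviation gives 87 + p·24/(1−p).
61 ≥ 87(1−p) + 24p ⇒ 63p ≥ 26 ⇒ p ≥ 26/63.

26/63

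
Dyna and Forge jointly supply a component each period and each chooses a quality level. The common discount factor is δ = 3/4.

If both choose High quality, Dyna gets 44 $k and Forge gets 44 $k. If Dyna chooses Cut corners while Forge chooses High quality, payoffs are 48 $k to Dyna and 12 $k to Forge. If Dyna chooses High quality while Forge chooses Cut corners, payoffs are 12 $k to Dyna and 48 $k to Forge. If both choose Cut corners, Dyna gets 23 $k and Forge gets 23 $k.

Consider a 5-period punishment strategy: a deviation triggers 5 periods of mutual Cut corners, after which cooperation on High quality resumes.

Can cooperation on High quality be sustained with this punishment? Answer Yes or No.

Comparing payoff streams over the 6 periods until play realigns: cooperate → 44(1+δ+…+δ^5); deviate → 48 + 23(δ+…+δ^5).
Cooperation is sustained iff (44−23)(δ+…+δ^5) ≥ 48−44.
δ+…+δ^5 = 3/4·(1−(3/4)^5)/(1−3/4) = 2.2881, and (48−44)/(44−23) = 0.1905.
2.2881 ≥ 0.1905, so cooperation is sustainable.

Yes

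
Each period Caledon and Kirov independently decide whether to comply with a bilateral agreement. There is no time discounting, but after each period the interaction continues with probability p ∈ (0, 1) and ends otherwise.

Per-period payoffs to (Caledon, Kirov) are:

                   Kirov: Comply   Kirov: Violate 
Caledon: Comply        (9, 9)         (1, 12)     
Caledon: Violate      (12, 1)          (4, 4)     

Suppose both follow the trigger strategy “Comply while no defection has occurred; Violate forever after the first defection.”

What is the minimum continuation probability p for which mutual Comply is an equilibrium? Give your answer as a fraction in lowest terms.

3/8

With no time discounting, the continuation probability p plays the role of the discount factor.
Grim-trigger IC: 9/(1−p) ≥ 12 + 4p/(1−p) ⇒ p ≥ (12−9)/(12−4) = 3/8.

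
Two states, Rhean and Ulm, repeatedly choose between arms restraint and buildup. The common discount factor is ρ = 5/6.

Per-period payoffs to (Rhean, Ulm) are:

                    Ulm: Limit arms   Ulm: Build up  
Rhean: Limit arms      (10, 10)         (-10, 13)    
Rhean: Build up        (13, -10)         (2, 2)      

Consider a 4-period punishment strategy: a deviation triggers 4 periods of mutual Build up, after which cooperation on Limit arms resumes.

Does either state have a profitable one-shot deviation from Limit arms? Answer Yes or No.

Comparing payoff streams over the 5 periods until play realigns: cooperate → 10(1+ρ+…+ρ^4); deviate → 13 + 2(ρ+…+ρ^4).
Cooperation is sustained iff (10−2)(ρ+…+ρ^4) ≥ 13−10.
ρ+…+ρ^4 = 5/6·(1−(5/6)^4)/(1−5/6) = 2.5887, and (13−10)/(10−2) = 0.3750.
2.5887 ≥ 0.3750, so cooperation is sustainable.

No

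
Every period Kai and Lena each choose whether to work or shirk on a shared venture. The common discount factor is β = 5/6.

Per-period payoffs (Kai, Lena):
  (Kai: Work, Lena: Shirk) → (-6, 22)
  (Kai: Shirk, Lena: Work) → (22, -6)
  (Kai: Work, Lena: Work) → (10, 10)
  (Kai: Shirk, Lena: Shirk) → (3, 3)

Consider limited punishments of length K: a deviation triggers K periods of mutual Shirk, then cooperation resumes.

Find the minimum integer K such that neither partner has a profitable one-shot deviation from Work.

3

No profitable deviation requires (10−3)(β+…+β^K) ≥ 22−10, i.e. β+…+β^K ≥ 12/7 ≈ 1.7143.
With β = 5/6, the partial sums are K=1: 0.8333, K=2: 1.5278, K=3: 2.1065.
K = 3 is the first length at which the sum reaches 1.7143.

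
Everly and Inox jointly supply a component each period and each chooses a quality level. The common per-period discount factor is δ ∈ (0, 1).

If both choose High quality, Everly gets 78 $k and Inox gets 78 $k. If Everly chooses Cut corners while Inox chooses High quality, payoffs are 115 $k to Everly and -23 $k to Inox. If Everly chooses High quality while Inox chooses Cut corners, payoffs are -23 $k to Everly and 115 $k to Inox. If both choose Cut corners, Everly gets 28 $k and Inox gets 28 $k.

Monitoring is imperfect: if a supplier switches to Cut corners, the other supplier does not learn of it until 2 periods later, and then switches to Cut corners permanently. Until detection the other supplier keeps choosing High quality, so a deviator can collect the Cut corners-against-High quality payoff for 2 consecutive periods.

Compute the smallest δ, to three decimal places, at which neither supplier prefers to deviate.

The best deviation is to choose Cut corners for all 2 undetected periods, earning 115 each, then 28 forever once detected.
Deviation value: 115(1−δ^2)/(1−δ) + 28δ^2/(1−δ); cooperation value: 78/(1−δ).
IC: 78 ≥ 115(1−δ^2) + 28δ^2 = 115 − 87δ^2.
So δ^2 ≥ 37/87, giving δ ≥ (37/87)^(1/2) ≈ 0.652.

0.652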